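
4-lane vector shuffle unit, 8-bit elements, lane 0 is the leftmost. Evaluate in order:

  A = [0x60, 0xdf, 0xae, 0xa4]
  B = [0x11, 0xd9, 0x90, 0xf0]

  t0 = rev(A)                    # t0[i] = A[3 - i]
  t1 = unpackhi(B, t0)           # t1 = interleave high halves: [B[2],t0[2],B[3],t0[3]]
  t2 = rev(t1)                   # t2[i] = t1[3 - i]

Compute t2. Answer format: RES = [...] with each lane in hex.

  t0: a4 ae df 60
  t1: 90 df f0 60
  t2: 60 f0 df 90

RES = [0x60, 0xf0, 0xdf, 0x90]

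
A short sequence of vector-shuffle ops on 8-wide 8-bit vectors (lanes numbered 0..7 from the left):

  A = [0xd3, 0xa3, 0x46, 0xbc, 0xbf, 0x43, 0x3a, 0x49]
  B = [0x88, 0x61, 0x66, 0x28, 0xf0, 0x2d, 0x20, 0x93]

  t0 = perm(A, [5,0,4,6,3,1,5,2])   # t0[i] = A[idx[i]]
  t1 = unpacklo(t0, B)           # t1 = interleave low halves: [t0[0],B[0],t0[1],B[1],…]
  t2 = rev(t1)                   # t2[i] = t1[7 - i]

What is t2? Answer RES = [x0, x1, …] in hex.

→ t0 |43|d3|bf|3a|bc|a3|43|46|
→ t1 |43|88|d3|61|bf|66|3a|28|
→ t2 |28|3a|66|bf|61|d3|88|43|

RES = [ 0x28  0x3a  0x66  0xbf  0x61  0xd3  0x88  0x43 ]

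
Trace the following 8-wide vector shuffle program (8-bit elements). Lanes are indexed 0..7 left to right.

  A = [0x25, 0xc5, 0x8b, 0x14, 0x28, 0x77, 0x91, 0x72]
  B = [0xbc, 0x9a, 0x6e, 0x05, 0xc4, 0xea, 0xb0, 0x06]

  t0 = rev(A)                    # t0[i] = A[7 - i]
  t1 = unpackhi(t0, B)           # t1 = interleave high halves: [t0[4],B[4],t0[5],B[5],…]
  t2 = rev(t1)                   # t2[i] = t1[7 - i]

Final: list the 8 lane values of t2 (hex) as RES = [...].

RES = [ 0x06  0x25  0xb0  0xc5  0xea  0x8b  0xc4  0x14 ]

→ t0 |72|91|77|28|14|8b|c5|25|
→ t1 |14|c4|8b|ea|c5|b0|25|06|
→ t2 |06|25|b0|c5|ea|8b|c4|14|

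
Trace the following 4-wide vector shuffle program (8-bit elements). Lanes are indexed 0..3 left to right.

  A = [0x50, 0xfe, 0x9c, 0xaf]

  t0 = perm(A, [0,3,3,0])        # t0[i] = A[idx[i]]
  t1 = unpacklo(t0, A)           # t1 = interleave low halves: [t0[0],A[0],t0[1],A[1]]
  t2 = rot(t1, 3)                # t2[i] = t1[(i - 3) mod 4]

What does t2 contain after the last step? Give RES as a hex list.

RES = [ 0x50  0xaf  0xfe  0x50 ]

t0 = [0x50, 0xaf, 0xaf, 0x50]
t1 = [0x50, 0x50, 0xaf, 0xfe]
t2 = [0x50, 0xaf, 0xfe, 0x50]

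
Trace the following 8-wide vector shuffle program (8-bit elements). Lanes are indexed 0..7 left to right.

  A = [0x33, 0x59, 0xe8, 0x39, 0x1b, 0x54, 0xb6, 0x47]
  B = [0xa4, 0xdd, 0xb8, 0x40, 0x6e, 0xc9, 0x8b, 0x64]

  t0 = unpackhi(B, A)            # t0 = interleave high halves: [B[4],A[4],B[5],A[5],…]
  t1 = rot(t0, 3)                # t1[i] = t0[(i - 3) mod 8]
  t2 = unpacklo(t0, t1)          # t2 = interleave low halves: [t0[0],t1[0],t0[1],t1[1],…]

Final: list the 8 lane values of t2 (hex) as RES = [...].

RES = [ 0x6e  0xb6  0x1b  0x64  0xc9  0x47  0x54  0x6e ]

t0 = [0x6e, 0x1b, 0xc9, 0x54, 0x8b, 0xb6, 0x64, 0x47]
t1 = [0xb6, 0x64, 0x47, 0x6e, 0x1b, 0xc9, 0x54, 0x8b]
t2 = [0x6e, 0xb6, 0x1b, 0x64, 0xc9, 0x47, 0x54, 0x6e]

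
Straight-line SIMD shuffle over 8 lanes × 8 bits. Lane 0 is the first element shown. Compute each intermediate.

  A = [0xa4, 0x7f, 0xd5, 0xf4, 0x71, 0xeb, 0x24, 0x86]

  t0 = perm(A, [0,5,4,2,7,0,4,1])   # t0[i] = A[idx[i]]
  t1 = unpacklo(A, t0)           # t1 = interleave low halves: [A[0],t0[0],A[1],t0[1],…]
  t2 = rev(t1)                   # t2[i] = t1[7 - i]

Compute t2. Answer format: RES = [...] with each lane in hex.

t0 = [0xa4, 0xeb, 0x71, 0xd5, 0x86, 0xa4, 0x71, 0x7f]
t1 = [0xa4, 0xa4, 0x7f, 0xeb, 0xd5, 0x71, 0xf4, 0xd5]
t2 = [0xd5, 0xf4, 0x71, 0xd5, 0xeb, 0x7f, 0xa4, 0xa4]

RES = [0xd5, 0xf4, 0x71, 0xd5, 0xeb, 0x7f, 0xa4, 0xa4]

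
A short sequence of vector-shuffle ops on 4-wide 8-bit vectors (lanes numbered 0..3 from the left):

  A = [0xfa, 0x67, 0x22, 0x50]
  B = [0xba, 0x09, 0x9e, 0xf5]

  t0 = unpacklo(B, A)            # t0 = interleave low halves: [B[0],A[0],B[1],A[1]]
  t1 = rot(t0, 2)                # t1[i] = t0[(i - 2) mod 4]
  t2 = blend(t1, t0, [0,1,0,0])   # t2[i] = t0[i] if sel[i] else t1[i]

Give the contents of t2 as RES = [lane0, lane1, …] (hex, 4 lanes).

  t0: ba fa 09 67
  t1: 09 67 ba fa
  t2: 09 fa ba fa

RES = [0x09, 0xfa, 0xba, 0xfa]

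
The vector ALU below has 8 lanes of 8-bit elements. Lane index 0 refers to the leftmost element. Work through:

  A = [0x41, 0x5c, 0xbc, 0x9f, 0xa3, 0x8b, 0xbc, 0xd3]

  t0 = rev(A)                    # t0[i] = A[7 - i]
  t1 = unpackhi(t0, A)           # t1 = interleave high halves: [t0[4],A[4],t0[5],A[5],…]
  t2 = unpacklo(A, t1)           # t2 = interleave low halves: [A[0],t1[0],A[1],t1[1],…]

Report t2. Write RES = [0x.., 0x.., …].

RES = [0x41, 0x9f, 0x5c, 0xa3, 0xbc, 0xbc, 0x9f, 0x8b]

→ t0 |d3|bc|8b|a3|9f|bc|5c|41|
→ t1 |9f|a3|bc|8b|5c|bc|41|d3|
→ t2 |41|9f|5c|a3|bc|bc|9f|8b|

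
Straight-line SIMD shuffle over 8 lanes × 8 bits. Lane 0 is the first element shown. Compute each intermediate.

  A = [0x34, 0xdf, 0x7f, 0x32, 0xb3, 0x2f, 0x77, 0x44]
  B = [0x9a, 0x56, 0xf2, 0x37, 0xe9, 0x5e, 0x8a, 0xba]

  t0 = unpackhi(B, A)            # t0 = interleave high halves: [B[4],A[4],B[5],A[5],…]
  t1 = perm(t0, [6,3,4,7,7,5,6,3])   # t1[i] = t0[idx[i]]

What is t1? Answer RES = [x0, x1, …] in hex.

t0 = [0xe9, 0xb3, 0x5e, 0x2f, 0x8a, 0x77, 0xba, 0x44]
t1 = [0xba, 0x2f, 0x8a, 0x44, 0x44, 0x77, 0xba, 0x2f]

RES = [ 0xba  0x2f  0x8a  0x44  0x44  0x77  0xba  0x2f ]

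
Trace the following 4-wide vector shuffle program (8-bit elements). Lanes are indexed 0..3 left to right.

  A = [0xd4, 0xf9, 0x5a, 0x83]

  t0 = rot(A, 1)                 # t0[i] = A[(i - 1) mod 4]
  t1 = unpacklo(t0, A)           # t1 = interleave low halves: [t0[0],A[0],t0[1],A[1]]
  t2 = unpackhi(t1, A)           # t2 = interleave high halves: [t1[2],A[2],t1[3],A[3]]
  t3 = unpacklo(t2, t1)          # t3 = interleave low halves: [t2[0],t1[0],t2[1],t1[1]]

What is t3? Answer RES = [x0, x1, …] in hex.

  t0: 83 d4 f9 5a
  t1: 83 d4 d4 f9
  t2: d4 5a f9 83
  t3: d4 83 5a d4

RES = [ 0xd4  0x83  0x5a  0xd4 ]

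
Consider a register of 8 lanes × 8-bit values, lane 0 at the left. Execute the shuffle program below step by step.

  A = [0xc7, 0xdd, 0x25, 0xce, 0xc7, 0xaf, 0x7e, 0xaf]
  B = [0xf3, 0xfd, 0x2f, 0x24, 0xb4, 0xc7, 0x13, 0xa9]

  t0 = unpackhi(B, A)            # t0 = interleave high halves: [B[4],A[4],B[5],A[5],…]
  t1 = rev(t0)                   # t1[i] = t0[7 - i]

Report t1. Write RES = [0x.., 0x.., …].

RES = [0xaf, 0xa9, 0x7e, 0x13, 0xaf, 0xc7, 0xc7, 0xb4]

  t0: b4 c7 c7 af 13 7e a9 af
  t1: af a9 7e 13 af c7 c7 b4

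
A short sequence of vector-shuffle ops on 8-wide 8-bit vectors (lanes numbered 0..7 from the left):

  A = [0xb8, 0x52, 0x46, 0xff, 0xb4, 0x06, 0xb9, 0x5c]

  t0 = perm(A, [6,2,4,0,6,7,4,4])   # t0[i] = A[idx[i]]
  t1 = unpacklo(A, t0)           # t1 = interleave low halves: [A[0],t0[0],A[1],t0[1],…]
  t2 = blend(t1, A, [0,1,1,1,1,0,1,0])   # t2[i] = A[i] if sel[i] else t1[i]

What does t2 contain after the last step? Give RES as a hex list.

→ t0 |b9|46|b4|b8|b9|5c|b4|b4|
→ t1 |b8|b9|52|46|46|b4|ff|b8|
→ t2 |b8|52|46|ff|b4|b4|b9|b8|

RES = [ 0xb8  0x52  0x46  0xff  0xb4  0xb4  0xb9  0xb8 ]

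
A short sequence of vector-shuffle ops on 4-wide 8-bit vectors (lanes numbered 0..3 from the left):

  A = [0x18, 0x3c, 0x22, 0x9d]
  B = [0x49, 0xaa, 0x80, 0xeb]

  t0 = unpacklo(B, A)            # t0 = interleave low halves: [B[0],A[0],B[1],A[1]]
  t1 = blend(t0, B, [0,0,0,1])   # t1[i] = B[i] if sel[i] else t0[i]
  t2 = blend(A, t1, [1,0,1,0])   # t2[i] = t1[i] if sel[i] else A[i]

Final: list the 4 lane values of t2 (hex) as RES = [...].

→ t0 |49|18|aa|3c|
→ t1 |49|18|aa|eb|
→ t2 |49|3c|aa|9d|

RES = [ 0x49  0x3c  0xaa  0x9d ]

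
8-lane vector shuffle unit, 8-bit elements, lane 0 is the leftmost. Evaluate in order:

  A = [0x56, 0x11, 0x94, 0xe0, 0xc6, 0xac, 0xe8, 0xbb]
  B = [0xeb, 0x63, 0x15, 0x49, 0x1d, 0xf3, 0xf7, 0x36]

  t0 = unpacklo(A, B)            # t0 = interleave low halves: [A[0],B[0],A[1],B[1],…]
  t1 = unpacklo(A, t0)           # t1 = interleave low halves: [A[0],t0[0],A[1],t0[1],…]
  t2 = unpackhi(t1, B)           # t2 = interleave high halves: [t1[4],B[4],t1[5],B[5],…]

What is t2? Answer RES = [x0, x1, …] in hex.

  t0: 56 eb 11 63 94 15 e0 49
  t1: 56 56 11 eb 94 11 e0 63
  t2: 94 1d 11 f3 e0 f7 63 36

RES = [0x94, 0x1d, 0x11, 0xf3, 0xe0, 0xf7, 0x63, 0x36]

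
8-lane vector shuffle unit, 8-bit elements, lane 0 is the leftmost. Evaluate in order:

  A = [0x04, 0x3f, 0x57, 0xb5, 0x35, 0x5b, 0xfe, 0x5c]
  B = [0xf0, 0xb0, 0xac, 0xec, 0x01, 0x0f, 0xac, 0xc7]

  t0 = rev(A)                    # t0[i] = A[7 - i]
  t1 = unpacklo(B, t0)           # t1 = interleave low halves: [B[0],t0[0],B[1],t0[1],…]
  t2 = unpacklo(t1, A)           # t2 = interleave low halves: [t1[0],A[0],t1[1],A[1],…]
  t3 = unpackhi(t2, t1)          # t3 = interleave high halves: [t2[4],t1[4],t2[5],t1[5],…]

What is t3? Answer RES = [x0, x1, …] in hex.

RES = [ 0xb0  0xac  0x57  0x5b  0xfe  0xec  0xb5  0x35 ]

→ t0 |5c|fe|5b|35|b5|57|3f|04|
→ t1 |f0|5c|b0|fe|ac|5b|ec|35|
→ t2 |f0|04|5c|3f|b0|57|fe|b5|
→ t3 |b0|ac|57|5b|fe|ec|b5|35|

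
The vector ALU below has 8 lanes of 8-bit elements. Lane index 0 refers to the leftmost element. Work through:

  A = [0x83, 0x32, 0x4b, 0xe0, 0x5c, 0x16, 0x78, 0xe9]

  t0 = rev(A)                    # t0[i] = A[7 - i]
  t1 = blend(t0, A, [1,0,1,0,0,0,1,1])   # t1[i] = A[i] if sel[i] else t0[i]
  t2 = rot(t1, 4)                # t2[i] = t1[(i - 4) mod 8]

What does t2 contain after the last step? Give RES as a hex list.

t0 = [0xe9, 0x78, 0x16, 0x5c, 0xe0, 0x4b, 0x32, 0x83]
t1 = [0x83, 0x78, 0x4b, 0x5c, 0xe0, 0x4b, 0x78, 0xe9]
t2 = [0xe0, 0x4b, 0x78, 0xe9, 0x83, 0x78, 0x4b, 0x5c]

RES = [ 0xe0  0x4b  0x78  0xe9  0x83  0x78  0x4b  0x5c ]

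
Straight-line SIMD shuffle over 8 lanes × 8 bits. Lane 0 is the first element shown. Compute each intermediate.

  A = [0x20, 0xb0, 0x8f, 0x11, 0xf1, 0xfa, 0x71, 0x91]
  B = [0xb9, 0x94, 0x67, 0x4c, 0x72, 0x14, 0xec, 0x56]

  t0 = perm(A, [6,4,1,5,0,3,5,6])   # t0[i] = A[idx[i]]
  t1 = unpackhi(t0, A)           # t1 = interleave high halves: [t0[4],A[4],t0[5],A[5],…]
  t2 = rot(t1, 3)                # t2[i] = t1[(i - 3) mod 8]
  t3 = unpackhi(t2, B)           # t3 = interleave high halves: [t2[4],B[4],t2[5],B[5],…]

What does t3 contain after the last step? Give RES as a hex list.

RES = [0xf1, 0x72, 0x11, 0x14, 0xfa, 0xec, 0xfa, 0x56]

t0 = [0x71, 0xf1, 0xb0, 0xfa, 0x20, 0x11, 0xfa, 0x71]
t1 = [0x20, 0xf1, 0x11, 0xfa, 0xfa, 0x71, 0x71, 0x91]
t2 = [0x71, 0x71, 0x91, 0x20, 0xf1, 0x11, 0xfa, 0xfa]
t3 = [0xf1, 0x72, 0x11, 0x14, 0xfa, 0xec, 0xfa, 0x56]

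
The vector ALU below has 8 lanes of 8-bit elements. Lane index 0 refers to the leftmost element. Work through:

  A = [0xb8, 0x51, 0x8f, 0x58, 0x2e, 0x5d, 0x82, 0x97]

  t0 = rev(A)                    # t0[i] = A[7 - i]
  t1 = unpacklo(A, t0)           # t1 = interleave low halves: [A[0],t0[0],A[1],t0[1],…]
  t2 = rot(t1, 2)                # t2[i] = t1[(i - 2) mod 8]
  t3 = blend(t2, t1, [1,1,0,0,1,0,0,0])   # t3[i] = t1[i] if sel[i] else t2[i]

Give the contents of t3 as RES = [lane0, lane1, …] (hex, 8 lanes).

RES = [0xb8, 0x97, 0xb8, 0x97, 0x8f, 0x82, 0x8f, 0x5d]

  t0: 97 82 5d 2e 58 8f 51 b8
  t1: b8 97 51 82 8f 5d 58 2e
  t2: 58 2e b8 97 51 82 8f 5d
  t3: b8 97 b8 97 8f 82 8f 5d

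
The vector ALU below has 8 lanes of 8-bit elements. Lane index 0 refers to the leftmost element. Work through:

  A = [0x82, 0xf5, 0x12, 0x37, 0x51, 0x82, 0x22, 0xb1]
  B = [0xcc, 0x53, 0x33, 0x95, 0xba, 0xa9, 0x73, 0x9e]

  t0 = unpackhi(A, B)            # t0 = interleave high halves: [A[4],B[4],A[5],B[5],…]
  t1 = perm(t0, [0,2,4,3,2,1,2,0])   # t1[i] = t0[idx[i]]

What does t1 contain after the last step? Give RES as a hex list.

→ t0 |51|ba|82|a9|22|73|b1|9e|
→ t1 |51|82|22|a9|82|ba|82|51|

RES = [0x51, 0x82, 0x22, 0xa9, 0x82, 0xba, 0x82, 0x51]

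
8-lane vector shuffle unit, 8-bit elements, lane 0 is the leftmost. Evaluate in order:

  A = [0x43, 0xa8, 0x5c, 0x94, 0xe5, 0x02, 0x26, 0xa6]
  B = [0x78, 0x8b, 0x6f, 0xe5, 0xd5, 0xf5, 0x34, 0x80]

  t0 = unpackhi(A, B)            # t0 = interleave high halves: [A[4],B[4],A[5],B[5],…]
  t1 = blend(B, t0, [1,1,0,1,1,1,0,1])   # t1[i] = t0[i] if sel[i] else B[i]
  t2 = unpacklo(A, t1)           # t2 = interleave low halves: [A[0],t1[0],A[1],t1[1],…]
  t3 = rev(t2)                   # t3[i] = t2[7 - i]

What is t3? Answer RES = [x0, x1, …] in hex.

t0 = [0xe5, 0xd5, 0x02, 0xf5, 0x26, 0x34, 0xa6, 0x80]
t1 = [0xe5, 0xd5, 0x6f, 0xf5, 0x26, 0x34, 0x34, 0x80]
t2 = [0x43, 0xe5, 0xa8, 0xd5, 0x5c, 0x6f, 0x94, 0xf5]
t3 = [0xf5, 0x94, 0x6f, 0x5c, 0xd5, 0xa8, 0xe5, 0x43]

RES = [ 0xf5  0x94  0x6f  0x5c  0xd5  0xa8  0xe5  0x43 ]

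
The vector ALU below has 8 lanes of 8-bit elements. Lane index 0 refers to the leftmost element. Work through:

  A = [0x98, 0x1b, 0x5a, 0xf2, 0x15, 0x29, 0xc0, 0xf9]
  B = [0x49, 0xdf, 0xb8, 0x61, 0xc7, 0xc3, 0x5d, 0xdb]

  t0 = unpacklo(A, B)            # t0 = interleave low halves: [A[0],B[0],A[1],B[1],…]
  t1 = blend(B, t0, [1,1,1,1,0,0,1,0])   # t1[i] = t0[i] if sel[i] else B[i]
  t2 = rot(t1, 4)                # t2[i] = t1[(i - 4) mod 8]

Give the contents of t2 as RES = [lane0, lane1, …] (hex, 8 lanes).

  t0: 98 49 1b df 5a b8 f2 61
  t1: 98 49 1b df c7 c3 f2 db
  t2: c7 c3 f2 db 98 49 1b df

RES = [0xc7, 0xc3, 0xf2, 0xdb, 0x98, 0x49, 0x1b, 0xdf]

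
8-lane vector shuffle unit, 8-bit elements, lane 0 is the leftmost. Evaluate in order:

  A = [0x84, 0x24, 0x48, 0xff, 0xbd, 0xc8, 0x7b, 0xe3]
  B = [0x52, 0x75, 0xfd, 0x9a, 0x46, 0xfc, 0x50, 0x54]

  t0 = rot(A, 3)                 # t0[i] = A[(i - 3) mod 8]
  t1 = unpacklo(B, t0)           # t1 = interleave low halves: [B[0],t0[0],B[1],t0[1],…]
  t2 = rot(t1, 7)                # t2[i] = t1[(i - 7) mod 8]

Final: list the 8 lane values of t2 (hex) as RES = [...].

t0 = [0xc8, 0x7b, 0xe3, 0x84, 0x24, 0x48, 0xff, 0xbd]
t1 = [0x52, 0xc8, 0x75, 0x7b, 0xfd, 0xe3, 0x9a, 0x84]
t2 = [0xc8, 0x75, 0x7b, 0xfd, 0xe3, 0x9a, 0x84, 0x52]

RES = [0xc8, 0x75, 0x7b, 0xfd, 0xe3, 0x9a, 0x84, 0x52]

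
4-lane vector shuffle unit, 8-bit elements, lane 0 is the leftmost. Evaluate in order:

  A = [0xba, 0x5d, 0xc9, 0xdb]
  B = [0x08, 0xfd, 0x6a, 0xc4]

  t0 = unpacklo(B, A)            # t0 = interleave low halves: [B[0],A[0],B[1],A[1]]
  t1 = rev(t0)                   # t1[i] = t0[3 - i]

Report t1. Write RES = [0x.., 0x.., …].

→ t0 |08|ba|fd|5d|
→ t1 |5d|fd|ba|08|

RES = [ 0x5d  0xfd  0xba  0x08 ]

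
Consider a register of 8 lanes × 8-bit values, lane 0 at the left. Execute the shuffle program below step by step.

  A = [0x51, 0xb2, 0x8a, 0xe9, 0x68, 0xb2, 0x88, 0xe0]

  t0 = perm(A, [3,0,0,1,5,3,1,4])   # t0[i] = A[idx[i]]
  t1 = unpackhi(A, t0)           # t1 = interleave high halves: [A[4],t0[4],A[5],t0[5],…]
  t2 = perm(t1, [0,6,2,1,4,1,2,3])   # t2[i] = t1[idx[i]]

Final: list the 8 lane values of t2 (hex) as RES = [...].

RES = [0x68, 0xe0, 0xb2, 0xb2, 0x88, 0xb2, 0xb2, 0xe9]

  t0: e9 51 51 b2 b2 e9 b2 68
  t1: 68 b2 b2 e9 88 b2 e0 68
  t2: 68 e0 b2 b2 88 b2 b2 e9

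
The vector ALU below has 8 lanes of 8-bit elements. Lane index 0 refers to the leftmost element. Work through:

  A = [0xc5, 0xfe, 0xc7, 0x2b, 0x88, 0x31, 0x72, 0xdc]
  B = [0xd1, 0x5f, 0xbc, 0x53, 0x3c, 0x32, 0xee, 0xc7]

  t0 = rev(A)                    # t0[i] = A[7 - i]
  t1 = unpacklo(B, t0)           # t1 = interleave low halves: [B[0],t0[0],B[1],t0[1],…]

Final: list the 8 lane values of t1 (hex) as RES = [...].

RES = [0xd1, 0xdc, 0x5f, 0x72, 0xbc, 0x31, 0x53, 0x88]

t0 = [0xdc, 0x72, 0x31, 0x88, 0x2b, 0xc7, 0xfe, 0xc5]
t1 = [0xd1, 0xdc, 0x5f, 0x72, 0xbc, 0x31, 0x53, 0x88]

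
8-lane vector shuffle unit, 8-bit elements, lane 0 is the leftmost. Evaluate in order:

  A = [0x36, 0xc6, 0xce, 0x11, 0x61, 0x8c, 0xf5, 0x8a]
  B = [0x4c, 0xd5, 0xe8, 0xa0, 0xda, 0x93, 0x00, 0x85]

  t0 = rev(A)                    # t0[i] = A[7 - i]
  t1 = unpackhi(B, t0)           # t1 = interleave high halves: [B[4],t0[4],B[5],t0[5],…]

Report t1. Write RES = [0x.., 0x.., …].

  t0: 8a f5 8c 61 11 ce c6 36
  t1: da 11 93 ce 00 c6 85 36

RES = [0xda, 0x11, 0x93, 0xce, 0x00, 0xc6, 0x85, 0x36]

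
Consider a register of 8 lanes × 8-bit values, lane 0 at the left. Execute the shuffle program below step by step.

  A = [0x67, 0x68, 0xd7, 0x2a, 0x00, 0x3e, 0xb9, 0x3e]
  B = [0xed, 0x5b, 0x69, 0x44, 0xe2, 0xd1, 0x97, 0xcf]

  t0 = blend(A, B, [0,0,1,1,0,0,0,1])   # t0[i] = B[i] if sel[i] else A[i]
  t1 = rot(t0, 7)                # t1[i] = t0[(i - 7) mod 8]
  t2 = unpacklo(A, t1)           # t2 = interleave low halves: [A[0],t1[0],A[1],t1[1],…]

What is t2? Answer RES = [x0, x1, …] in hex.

RES = [ 0x67  0x68  0x68  0x69  0xd7  0x44  0x2a  0x00 ]

→ t0 |67|68|69|44|00|3e|b9|cf|
→ t1 |68|69|44|00|3e|b9|cf|67|
→ t2 |67|68|68|69|d7|44|2a|00|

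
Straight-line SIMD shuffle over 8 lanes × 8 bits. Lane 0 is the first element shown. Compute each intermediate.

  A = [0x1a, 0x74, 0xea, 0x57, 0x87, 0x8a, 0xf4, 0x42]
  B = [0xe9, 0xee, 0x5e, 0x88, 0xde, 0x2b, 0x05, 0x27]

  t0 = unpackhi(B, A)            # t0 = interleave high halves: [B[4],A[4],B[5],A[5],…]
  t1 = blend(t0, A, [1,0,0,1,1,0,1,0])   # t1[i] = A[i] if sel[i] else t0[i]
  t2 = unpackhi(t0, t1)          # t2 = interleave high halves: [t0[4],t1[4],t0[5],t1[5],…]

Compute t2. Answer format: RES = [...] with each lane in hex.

RES = [0x05, 0x87, 0xf4, 0xf4, 0x27, 0xf4, 0x42, 0x42]

t0 = [0xde, 0x87, 0x2b, 0x8a, 0x05, 0xf4, 0x27, 0x42]
t1 = [0x1a, 0x87, 0x2b, 0x57, 0x87, 0xf4, 0xf4, 0x42]
t2 = [0x05, 0x87, 0xf4, 0xf4, 0x27, 0xf4, 0x42, 0x42]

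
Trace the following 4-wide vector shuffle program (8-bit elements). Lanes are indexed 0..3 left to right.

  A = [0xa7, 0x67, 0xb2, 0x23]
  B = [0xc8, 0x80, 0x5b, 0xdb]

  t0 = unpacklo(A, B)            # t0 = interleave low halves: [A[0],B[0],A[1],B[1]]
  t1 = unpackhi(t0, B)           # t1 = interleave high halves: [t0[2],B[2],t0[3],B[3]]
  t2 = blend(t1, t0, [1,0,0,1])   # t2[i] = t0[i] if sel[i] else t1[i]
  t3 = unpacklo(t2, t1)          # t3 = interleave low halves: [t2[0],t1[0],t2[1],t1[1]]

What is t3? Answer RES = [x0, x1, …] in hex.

→ t0 |a7|c8|67|80|
→ t1 |67|5b|80|db|
→ t2 |a7|5b|80|80|
→ t3 |a7|67|5b|5b|

RES = [ 0xa7  0x67  0x5b  0x5b ]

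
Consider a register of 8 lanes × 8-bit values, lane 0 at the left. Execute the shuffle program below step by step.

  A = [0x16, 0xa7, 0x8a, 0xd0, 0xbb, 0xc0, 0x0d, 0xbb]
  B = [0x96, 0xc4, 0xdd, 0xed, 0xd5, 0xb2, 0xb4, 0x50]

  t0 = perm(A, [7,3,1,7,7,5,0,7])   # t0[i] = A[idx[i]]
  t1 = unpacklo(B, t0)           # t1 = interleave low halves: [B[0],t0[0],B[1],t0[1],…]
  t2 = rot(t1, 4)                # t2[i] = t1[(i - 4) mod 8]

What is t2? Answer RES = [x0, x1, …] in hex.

t0 = [0xbb, 0xd0, 0xa7, 0xbb, 0xbb, 0xc0, 0x16, 0xbb]
t1 = [0x96, 0xbb, 0xc4, 0xd0, 0xdd, 0xa7, 0xed, 0xbb]
t2 = [0xdd, 0xa7, 0xed, 0xbb, 0x96, 0xbb, 0xc4, 0xd0]

RES = [ 0xdd  0xa7  0xed  0xbb  0x96  0xbb  0xc4  0xd0 ]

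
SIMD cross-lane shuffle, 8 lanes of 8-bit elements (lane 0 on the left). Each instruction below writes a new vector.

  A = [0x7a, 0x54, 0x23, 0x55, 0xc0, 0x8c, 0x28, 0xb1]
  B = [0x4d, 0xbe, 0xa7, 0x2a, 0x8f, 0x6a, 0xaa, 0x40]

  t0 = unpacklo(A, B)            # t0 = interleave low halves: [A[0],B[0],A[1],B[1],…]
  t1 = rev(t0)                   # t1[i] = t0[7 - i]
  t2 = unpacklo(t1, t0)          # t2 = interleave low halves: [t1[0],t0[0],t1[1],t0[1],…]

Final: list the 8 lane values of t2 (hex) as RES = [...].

RES = [ 0x2a  0x7a  0x55  0x4d  0xa7  0x54  0x23  0xbe ]

→ t0 |7a|4d|54|be|23|a7|55|2a|
→ t1 |2a|55|a7|23|be|54|4d|7a|
→ t2 |2a|7a|55|4d|a7|54|23|be|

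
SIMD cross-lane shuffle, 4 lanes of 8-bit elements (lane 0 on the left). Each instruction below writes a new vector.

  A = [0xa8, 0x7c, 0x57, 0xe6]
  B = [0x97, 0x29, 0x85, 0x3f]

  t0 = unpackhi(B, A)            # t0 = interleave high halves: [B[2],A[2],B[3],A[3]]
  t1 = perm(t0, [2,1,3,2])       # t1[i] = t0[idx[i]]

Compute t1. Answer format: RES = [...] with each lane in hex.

t0 = [0x85, 0x57, 0x3f, 0xe6]
t1 = [0x3f, 0x57, 0xe6, 0x3f]

RES = [ 0x3f  0x57  0xe6  0x3f ]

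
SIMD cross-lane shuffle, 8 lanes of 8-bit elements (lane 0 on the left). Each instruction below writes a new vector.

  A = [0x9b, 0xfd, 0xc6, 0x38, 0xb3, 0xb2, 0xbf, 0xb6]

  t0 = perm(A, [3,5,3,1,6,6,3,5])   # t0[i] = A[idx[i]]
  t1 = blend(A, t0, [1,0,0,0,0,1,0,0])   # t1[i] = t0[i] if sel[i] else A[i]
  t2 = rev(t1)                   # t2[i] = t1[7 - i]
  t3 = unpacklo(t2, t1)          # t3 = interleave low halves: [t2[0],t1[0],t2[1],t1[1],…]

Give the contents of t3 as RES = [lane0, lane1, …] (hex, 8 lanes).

RES = [ 0xb6  0x38  0xbf  0xfd  0xbf  0xc6  0xb3  0x38 ]

→ t0 |38|b2|38|fd|bf|bf|38|b2|
→ t1 |38|fd|c6|38|b3|bf|bf|b6|
→ t2 |b6|bf|bf|b3|38|c6|fd|38|
→ t3 |b6|38|bf|fd|bf|c6|b3|38|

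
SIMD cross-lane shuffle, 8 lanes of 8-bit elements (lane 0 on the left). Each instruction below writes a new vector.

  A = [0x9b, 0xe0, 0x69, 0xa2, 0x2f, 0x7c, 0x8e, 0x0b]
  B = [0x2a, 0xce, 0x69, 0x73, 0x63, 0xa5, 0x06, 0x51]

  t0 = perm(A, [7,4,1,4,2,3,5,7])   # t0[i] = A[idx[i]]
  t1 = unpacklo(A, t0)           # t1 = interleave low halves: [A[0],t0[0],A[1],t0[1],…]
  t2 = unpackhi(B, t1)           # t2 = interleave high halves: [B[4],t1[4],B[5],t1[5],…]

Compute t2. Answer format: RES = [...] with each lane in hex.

→ t0 |0b|2f|e0|2f|69|a2|7c|0b|
→ t1 |9b|0b|e0|2f|69|e0|a2|2f|
→ t2 |63|69|a5|e0|06|a2|51|2f|

RES = [ 0x63  0x69  0xa5  0xe0  0x06  0xa2  0x51  0x2f ]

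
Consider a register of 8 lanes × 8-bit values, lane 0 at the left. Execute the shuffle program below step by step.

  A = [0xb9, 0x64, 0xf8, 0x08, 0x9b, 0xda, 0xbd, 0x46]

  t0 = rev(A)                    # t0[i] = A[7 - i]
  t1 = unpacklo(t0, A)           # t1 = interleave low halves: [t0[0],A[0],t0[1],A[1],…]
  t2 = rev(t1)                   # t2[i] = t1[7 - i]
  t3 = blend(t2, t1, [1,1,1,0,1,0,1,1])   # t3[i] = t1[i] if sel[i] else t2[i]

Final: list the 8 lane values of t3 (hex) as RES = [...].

RES = [ 0x46  0xb9  0xbd  0xda  0xda  0xbd  0x9b  0x08 ]

→ t0 |46|bd|da|9b|08|f8|64|b9|
→ t1 |46|b9|bd|64|da|f8|9b|08|
→ t2 |08|9b|f8|da|64|bd|b9|46|
→ t3 |46|b9|bd|da|da|bd|9b|08|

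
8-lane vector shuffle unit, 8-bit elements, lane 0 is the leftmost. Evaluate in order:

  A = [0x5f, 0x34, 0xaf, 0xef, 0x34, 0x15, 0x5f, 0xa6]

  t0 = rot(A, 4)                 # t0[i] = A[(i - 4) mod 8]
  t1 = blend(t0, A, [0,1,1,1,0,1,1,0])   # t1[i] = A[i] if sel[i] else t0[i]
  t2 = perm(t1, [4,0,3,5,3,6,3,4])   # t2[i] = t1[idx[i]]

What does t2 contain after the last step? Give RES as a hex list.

  t0: 34 15 5f a6 5f 34 af ef
  t1: 34 34 af ef 5f 15 5f ef
  t2: 5f 34 ef 15 ef 5f ef 5f

RES = [ 0x5f  0x34  0xef  0x15  0xef  0x5f  0xef  0x5f ]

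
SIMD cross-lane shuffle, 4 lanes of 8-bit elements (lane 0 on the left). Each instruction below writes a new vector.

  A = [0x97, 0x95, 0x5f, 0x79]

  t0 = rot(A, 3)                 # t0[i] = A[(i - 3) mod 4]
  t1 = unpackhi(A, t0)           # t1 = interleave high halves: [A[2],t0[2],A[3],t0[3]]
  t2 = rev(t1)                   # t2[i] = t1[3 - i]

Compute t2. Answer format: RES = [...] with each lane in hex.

t0 = [0x95, 0x5f, 0x79, 0x97]
t1 = [0x5f, 0x79, 0x79, 0x97]
t2 = [0x97, 0x79, 0x79, 0x5f]

RES = [ 0x97  0x79  0x79  0x5f ]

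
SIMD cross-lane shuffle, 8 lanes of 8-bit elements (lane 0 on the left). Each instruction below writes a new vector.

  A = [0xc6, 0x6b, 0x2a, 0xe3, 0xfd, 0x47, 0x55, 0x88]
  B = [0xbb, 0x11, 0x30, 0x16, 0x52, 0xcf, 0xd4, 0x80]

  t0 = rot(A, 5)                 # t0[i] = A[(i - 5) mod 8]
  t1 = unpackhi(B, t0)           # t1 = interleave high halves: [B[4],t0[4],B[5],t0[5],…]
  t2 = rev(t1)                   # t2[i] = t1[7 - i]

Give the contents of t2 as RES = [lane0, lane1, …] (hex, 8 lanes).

→ t0 |e3|fd|47|55|88|c6|6b|2a|
→ t1 |52|88|cf|c6|d4|6b|80|2a|
→ t2 |2a|80|6b|d4|c6|cf|88|52|

RES = [0x2a, 0x80, 0x6b, 0xd4, 0xc6, 0xcf, 0x88, 0x52]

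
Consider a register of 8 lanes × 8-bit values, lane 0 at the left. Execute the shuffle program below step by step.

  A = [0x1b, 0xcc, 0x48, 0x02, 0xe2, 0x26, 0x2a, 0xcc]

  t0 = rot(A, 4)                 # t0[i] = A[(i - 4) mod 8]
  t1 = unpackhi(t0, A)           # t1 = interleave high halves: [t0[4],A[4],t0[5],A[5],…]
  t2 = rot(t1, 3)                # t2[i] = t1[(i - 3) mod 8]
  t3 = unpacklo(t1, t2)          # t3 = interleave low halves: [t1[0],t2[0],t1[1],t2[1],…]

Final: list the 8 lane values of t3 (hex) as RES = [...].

RES = [0x1b, 0x2a, 0xe2, 0x02, 0xcc, 0xcc, 0x26, 0x1b]

t0 = [0xe2, 0x26, 0x2a, 0xcc, 0x1b, 0xcc, 0x48, 0x02]
t1 = [0x1b, 0xe2, 0xcc, 0x26, 0x48, 0x2a, 0x02, 0xcc]
t2 = [0x2a, 0x02, 0xcc, 0x1b, 0xe2, 0xcc, 0x26, 0x48]
t3 = [0x1b, 0x2a, 0xe2, 0x02, 0xcc, 0xcc, 0x26, 0x1b]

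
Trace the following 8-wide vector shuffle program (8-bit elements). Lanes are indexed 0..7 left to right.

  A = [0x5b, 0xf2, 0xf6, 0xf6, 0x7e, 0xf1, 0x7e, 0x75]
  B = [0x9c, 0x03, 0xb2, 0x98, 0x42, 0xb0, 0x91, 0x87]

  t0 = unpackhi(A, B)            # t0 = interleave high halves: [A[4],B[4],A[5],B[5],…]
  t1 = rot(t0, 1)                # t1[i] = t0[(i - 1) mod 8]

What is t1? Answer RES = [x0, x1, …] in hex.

t0 = [0x7e, 0x42, 0xf1, 0xb0, 0x7e, 0x91, 0x75, 0x87]
t1 = [0x87, 0x7e, 0x42, 0xf1, 0xb0, 0x7e, 0x91, 0x75]

RES = [ 0x87  0x7e  0x42  0xf1  0xb0  0x7e  0x91  0x75 ]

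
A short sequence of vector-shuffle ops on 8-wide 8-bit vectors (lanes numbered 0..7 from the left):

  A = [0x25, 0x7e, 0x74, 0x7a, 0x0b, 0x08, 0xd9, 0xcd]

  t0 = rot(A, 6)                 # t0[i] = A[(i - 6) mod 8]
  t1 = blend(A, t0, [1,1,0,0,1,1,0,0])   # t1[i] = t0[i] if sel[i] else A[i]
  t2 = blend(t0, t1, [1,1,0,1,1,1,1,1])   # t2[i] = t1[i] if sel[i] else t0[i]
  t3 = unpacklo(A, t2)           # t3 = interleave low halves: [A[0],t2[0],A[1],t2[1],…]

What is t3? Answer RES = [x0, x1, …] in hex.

RES = [0x25, 0x74, 0x7e, 0x7a, 0x74, 0x0b, 0x7a, 0x7a]

→ t0 |74|7a|0b|08|d9|cd|25|7e|
→ t1 |74|7a|74|7a|d9|cd|d9|cd|
→ t2 |74|7a|0b|7a|d9|cd|d9|cd|
→ t3 |25|74|7e|7a|74|0b|7a|7a|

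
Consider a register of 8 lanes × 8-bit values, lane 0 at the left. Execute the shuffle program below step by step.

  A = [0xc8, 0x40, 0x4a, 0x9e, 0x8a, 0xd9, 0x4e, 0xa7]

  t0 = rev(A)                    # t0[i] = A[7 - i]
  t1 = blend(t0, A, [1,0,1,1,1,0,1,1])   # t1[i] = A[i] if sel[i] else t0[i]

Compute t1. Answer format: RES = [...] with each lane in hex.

→ t0 |a7|4e|d9|8a|9e|4a|40|c8|
→ t1 |c8|4e|4a|9e|8a|4a|4e|a7|

RES = [ 0xc8  0x4e  0x4a  0x9e  0x8a  0x4a  0x4e  0xa7 ]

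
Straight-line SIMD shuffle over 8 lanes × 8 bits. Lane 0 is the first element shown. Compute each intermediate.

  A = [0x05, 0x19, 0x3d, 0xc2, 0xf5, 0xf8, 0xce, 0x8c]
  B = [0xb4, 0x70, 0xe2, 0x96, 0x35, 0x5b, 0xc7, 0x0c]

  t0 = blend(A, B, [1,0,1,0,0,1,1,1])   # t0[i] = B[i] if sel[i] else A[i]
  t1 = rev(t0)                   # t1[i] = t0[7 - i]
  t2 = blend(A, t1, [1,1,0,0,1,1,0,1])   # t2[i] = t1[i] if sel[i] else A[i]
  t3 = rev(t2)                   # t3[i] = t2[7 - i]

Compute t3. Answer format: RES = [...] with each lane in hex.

→ t0 |b4|19|e2|c2|f5|5b|c7|0c|
→ t1 |0c|c7|5b|f5|c2|e2|19|b4|
→ t2 |0c|c7|3d|c2|c2|e2|ce|b4|
→ t3 |b4|ce|e2|c2|c2|3d|c7|0c|

RES = [0xb4, 0xce, 0xe2, 0xc2, 0xc2, 0x3d, 0xc7, 0x0c]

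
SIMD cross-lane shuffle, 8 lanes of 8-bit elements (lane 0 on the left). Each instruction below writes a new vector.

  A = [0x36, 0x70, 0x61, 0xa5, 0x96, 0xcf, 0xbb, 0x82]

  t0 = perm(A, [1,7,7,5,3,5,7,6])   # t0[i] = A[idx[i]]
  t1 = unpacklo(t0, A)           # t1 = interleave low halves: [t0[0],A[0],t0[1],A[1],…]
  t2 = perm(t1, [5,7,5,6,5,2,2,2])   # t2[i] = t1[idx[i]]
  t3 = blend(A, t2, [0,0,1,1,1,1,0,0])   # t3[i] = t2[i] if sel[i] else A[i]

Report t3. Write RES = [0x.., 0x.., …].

RES = [ 0x36  0x70  0x61  0xcf  0x61  0x82  0xbb  0x82 ]

  t0: 70 82 82 cf a5 cf 82 bb
  t1: 70 36 82 70 82 61 cf a5
  t2: 61 a5 61 cf 61 82 82 82
  t3: 36 70 61 cf 61 82 bb 82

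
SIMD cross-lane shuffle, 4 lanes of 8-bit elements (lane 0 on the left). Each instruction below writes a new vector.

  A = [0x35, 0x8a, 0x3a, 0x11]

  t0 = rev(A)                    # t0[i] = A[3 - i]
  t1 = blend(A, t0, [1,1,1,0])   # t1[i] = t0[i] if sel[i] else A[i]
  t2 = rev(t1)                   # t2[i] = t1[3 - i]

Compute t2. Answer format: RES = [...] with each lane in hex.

RES = [ 0x11  0x8a  0x3a  0x11 ]

→ t0 |11|3a|8a|35|
→ t1 |11|3a|8a|11|
→ t2 |11|8a|3a|11|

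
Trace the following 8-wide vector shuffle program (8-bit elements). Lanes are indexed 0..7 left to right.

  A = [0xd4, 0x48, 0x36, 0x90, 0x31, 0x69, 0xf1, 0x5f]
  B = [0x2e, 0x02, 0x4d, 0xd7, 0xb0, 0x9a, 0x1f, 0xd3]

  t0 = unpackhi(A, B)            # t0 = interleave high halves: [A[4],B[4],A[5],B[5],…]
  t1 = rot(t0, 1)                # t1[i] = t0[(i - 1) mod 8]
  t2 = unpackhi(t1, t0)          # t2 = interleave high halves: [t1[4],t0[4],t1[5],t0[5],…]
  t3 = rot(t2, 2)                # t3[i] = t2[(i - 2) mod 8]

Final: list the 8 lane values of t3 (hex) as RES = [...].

  t0: 31 b0 69 9a f1 1f 5f d3
  t1: d3 31 b0 69 9a f1 1f 5f
  t2: 9a f1 f1 1f 1f 5f 5f d3
  t3: 5f d3 9a f1 f1 1f 1f 5f

RES = [ 0x5f  0xd3  0x9a  0xf1  0xf1  0x1f  0x1f  0x5f ]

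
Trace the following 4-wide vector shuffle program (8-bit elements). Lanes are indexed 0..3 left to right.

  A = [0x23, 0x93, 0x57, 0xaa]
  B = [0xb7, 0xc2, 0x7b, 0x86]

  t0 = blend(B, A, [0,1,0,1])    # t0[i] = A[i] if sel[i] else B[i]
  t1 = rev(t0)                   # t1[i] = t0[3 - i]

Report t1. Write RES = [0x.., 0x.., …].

RES = [0xaa, 0x7b, 0x93, 0xb7]

  t0: b7 93 7b aa
  t1: aa 7b 93 b7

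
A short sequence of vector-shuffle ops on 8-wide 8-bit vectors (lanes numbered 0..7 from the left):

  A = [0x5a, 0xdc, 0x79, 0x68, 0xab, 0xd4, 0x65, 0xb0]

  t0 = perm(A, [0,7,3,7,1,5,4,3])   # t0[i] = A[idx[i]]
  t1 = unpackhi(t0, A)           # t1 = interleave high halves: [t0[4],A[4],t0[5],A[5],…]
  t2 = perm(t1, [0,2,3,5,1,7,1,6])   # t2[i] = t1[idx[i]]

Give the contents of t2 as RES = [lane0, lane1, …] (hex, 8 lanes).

  t0: 5a b0 68 b0 dc d4 ab 68
  t1: dc ab d4 d4 ab 65 68 b0
  t2: dc d4 d4 65 ab b0 ab 68

RES = [0xdc, 0xd4, 0xd4, 0x65, 0xab, 0xb0, 0xab, 0x68]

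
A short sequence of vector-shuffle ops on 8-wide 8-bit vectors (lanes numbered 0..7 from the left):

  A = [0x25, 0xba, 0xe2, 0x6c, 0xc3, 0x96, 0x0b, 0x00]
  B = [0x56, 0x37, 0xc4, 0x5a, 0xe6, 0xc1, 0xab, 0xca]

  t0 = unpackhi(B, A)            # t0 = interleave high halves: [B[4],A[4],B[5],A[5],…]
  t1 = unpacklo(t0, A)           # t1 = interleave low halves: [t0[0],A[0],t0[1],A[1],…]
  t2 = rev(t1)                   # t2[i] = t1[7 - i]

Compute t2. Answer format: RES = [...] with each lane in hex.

RES = [0x6c, 0x96, 0xe2, 0xc1, 0xba, 0xc3, 0x25, 0xe6]

t0 = [0xe6, 0xc3, 0xc1, 0x96, 0xab, 0x0b, 0xca, 0x00]
t1 = [0xe6, 0x25, 0xc3, 0xba, 0xc1, 0xe2, 0x96, 0x6c]
t2 = [0x6c, 0x96, 0xe2, 0xc1, 0xba, 0xc3, 0x25, 0xe6]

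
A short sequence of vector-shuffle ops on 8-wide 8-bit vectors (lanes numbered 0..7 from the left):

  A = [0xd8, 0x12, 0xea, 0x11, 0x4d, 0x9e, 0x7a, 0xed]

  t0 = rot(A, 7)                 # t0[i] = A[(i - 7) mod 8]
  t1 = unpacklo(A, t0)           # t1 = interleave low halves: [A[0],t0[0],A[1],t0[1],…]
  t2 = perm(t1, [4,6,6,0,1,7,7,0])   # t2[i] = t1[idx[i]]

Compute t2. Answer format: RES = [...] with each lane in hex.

  t0: 12 ea 11 4d 9e 7a ed d8
  t1: d8 12 12 ea ea 11 11 4d
  t2: ea 11 11 d8 12 4d 4d d8

RES = [0xea, 0x11, 0x11, 0xd8, 0x12, 0x4d, 0x4d, 0xd8]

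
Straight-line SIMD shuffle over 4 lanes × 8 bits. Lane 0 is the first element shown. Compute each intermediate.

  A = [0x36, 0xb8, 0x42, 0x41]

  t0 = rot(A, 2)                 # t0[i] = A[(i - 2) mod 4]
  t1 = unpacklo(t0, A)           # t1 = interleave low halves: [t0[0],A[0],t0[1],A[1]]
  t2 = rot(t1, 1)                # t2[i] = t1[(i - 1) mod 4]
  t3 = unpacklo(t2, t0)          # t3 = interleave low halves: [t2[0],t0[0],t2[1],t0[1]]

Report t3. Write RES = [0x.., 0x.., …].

t0 = [0x42, 0x41, 0x36, 0xb8]
t1 = [0x42, 0x36, 0x41, 0xb8]
t2 = [0xb8, 0x42, 0x36, 0x41]
t3 = [0xb8, 0x42, 0x42, 0x41]

RES = [ 0xb8  0x42  0x42  0x41 ]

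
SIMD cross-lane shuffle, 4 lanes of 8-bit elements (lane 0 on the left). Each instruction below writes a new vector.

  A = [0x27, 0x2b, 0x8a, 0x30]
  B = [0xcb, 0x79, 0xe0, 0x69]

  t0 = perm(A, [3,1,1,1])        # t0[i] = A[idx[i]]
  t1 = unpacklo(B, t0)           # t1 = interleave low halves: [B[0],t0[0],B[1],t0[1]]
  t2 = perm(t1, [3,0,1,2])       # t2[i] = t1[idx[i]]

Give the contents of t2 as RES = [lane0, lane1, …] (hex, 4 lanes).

RES = [0x2b, 0xcb, 0x30, 0x79]

  t0: 30 2b 2b 2b
  t1: cb 30 79 2b
  t2: 2b cb 30 79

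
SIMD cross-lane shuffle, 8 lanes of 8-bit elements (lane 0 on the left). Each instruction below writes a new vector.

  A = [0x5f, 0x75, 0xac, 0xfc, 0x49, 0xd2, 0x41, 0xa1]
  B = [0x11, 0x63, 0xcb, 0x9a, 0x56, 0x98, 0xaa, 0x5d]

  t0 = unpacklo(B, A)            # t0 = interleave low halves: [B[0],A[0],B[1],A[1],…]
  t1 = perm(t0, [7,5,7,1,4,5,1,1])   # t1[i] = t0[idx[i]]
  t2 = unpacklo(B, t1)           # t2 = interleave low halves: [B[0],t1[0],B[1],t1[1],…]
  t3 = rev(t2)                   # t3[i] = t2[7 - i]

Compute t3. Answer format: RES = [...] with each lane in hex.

RES = [0x5f, 0x9a, 0xfc, 0xcb, 0xac, 0x63, 0xfc, 0x11]

t0 = [0x11, 0x5f, 0x63, 0x75, 0xcb, 0xac, 0x9a, 0xfc]
t1 = [0xfc, 0xac, 0xfc, 0x5f, 0xcb, 0xac, 0x5f, 0x5f]
t2 = [0x11, 0xfc, 0x63, 0xac, 0xcb, 0xfc, 0x9a, 0x5f]
t3 = [0x5f, 0x9a, 0xfc, 0xcb, 0xac, 0x63, 0xfc, 0x11]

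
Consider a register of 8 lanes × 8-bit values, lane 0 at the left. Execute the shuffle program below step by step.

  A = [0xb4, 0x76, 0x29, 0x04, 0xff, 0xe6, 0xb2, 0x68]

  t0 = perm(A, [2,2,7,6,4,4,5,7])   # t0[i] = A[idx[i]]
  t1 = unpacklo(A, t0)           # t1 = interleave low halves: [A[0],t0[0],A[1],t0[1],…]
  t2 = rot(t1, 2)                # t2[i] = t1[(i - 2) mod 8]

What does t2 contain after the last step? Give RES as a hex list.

  t0: 29 29 68 b2 ff ff e6 68
  t1: b4 29 76 29 29 68 04 b2
  t2: 04 b2 b4 29 76 29 29 68

RES = [0x04, 0xb2, 0xb4, 0x29, 0x76, 0x29, 0x29, 0x68]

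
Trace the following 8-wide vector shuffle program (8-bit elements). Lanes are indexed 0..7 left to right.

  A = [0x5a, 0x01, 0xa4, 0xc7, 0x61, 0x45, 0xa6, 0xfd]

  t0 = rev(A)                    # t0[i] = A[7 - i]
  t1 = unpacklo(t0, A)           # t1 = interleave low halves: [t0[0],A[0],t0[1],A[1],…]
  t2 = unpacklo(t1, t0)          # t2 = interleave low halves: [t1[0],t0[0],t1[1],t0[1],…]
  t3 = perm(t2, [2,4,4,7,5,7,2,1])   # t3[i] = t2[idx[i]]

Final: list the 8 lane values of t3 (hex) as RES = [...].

RES = [0x5a, 0xa6, 0xa6, 0x61, 0x45, 0x61, 0x5a, 0xfd]

  t0: fd a6 45 61 c7 a4 01 5a
  t1: fd 5a a6 01 45 a4 61 c7
  t2: fd fd 5a a6 a6 45 01 61
  t3: 5a a6 a6 61 45 61 5a fd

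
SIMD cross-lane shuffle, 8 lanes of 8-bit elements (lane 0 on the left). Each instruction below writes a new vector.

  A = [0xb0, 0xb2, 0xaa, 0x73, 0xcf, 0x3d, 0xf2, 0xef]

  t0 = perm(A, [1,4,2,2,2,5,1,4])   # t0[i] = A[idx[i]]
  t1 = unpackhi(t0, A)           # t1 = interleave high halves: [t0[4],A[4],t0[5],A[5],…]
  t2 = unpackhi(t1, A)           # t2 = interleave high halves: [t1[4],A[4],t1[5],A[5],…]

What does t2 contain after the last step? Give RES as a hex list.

RES = [ 0xb2  0xcf  0xf2  0x3d  0xcf  0xf2  0xef  0xef ]

t0 = [0xb2, 0xcf, 0xaa, 0xaa, 0xaa, 0x3d, 0xb2, 0xcf]
t1 = [0xaa, 0xcf, 0x3d, 0x3d, 0xb2, 0xf2, 0xcf, 0xef]
t2 = [0xb2, 0xcf, 0xf2, 0x3d, 0xcf, 0xf2, 0xef, 0xef]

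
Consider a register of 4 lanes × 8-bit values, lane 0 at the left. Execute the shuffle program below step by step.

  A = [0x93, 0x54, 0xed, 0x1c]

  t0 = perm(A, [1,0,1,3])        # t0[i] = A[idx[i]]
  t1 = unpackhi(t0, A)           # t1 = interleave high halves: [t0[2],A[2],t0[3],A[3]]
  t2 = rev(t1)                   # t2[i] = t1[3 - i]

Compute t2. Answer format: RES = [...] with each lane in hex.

RES = [0x1c, 0x1c, 0xed, 0x54]

  t0: 54 93 54 1c
  t1: 54 ed 1c 1c
  t2: 1c 1c ed 54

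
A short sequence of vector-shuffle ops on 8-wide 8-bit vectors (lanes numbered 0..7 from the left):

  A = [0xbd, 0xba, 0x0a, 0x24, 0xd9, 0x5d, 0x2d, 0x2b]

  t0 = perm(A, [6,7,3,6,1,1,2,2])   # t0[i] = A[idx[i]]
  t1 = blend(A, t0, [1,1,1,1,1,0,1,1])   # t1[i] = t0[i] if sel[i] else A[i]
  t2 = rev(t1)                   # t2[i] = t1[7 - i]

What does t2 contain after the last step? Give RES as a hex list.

RES = [0x0a, 0x0a, 0x5d, 0xba, 0x2d, 0x24, 0x2b, 0x2d]

→ t0 |2d|2b|24|2d|ba|ba|0a|0a|
→ t1 |2d|2b|24|2d|ba|5d|0a|0a|
→ t2 |0a|0a|5d|ba|2d|24|2b|2d|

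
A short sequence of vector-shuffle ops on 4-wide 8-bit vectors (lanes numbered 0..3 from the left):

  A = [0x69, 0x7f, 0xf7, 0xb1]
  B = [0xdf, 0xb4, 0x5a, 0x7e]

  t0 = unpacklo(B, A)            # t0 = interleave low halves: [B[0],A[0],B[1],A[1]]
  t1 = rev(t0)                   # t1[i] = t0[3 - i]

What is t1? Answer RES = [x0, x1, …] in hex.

RES = [0x7f, 0xb4, 0x69, 0xdf]

  t0: df 69 b4 7f
  t1: 7f b4 69 df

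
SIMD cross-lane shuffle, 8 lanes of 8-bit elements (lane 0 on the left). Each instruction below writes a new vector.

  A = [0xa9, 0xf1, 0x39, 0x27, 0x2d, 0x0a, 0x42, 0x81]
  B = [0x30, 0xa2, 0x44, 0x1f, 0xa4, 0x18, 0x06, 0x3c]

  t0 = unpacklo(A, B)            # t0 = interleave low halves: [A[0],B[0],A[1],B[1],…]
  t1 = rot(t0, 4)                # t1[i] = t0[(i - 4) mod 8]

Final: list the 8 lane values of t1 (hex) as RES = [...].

RES = [0x39, 0x44, 0x27, 0x1f, 0xa9, 0x30, 0xf1, 0xa2]

→ t0 |a9|30|f1|a2|39|44|27|1f|
→ t1 |39|44|27|1f|a9|30|f1|a2|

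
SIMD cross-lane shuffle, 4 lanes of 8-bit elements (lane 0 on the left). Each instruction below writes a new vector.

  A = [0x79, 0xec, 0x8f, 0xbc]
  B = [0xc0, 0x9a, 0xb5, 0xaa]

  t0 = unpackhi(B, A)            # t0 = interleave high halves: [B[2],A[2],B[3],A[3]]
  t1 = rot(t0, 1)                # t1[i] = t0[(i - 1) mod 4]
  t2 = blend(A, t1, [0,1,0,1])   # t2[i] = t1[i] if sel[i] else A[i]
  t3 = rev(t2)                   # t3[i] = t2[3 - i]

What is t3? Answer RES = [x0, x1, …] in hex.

RES = [0xaa, 0x8f, 0xb5, 0x79]

  t0: b5 8f aa bc
  t1: bc b5 8f aa
  t2: 79 b5 8f aa
  t3: aa 8f b5 79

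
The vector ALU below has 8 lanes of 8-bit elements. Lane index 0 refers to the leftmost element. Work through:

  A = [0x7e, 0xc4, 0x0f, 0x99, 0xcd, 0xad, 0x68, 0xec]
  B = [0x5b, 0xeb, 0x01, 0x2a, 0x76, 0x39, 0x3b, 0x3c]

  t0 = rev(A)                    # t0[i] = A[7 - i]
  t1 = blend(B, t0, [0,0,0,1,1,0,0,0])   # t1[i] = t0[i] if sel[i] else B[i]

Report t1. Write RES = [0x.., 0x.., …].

t0 = [0xec, 0x68, 0xad, 0xcd, 0x99, 0x0f, 0xc4, 0x7e]
t1 = [0x5b, 0xeb, 0x01, 0xcd, 0x99, 0x39, 0x3b, 0x3c]

RES = [ 0x5b  0xeb  0x01  0xcd  0x99  0x39  0x3b  0x3c ]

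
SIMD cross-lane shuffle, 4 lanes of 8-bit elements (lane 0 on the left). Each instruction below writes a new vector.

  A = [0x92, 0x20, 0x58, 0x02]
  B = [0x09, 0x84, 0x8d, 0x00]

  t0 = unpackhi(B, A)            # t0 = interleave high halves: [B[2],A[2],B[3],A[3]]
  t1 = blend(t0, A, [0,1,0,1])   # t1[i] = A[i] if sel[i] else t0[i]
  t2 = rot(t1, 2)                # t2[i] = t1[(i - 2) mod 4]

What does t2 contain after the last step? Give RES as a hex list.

RES = [ 0x00  0x02  0x8d  0x20 ]

→ t0 |8d|58|00|02|
→ t1 |8d|20|00|02|
→ t2 |00|02|8d|20|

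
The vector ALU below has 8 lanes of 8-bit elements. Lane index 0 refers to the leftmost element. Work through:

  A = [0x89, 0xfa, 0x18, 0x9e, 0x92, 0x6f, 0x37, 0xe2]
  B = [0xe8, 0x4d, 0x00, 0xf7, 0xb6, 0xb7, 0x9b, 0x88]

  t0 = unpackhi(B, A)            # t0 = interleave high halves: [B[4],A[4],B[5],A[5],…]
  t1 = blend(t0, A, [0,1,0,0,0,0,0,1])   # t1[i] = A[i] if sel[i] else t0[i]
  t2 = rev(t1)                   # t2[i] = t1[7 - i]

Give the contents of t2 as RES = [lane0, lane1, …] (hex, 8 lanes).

t0 = [0xb6, 0x92, 0xb7, 0x6f, 0x9b, 0x37, 0x88, 0xe2]
t1 = [0xb6, 0xfa, 0xb7, 0x6f, 0x9b, 0x37, 0x88, 0xe2]
t2 = [0xe2, 0x88, 0x37, 0x9b, 0x6f, 0xb7, 0xfa, 0xb6]

RES = [0xe2, 0x88, 0x37, 0x9b, 0x6f, 0xb7, 0xfa, 0xb6]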